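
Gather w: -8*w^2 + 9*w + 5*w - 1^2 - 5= -8*w^2 + 14*w - 6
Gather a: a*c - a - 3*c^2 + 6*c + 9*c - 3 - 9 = a*(c - 1) - 3*c^2 + 15*c - 12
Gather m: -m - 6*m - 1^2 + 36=35 - 7*m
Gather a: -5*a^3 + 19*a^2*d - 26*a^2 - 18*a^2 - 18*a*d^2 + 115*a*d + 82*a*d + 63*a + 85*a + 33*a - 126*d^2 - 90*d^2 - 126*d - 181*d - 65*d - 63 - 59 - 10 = -5*a^3 + a^2*(19*d - 44) + a*(-18*d^2 + 197*d + 181) - 216*d^2 - 372*d - 132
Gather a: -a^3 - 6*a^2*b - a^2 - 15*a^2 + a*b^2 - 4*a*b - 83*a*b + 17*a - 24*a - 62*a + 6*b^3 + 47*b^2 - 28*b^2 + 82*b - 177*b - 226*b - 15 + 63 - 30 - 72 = -a^3 + a^2*(-6*b - 16) + a*(b^2 - 87*b - 69) + 6*b^3 + 19*b^2 - 321*b - 54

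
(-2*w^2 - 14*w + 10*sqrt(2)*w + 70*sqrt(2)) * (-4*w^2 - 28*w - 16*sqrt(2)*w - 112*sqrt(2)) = 8*w^4 - 8*sqrt(2)*w^3 + 112*w^3 - 112*sqrt(2)*w^2 + 72*w^2 - 4480*w - 392*sqrt(2)*w - 15680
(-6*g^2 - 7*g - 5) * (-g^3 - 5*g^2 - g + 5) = 6*g^5 + 37*g^4 + 46*g^3 + 2*g^2 - 30*g - 25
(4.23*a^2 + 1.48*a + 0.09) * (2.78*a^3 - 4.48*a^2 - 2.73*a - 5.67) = 11.7594*a^5 - 14.836*a^4 - 17.9281*a^3 - 28.4277*a^2 - 8.6373*a - 0.5103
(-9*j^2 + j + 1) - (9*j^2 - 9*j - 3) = -18*j^2 + 10*j + 4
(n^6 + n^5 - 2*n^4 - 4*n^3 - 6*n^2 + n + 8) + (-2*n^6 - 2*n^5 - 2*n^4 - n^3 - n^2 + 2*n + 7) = -n^6 - n^5 - 4*n^4 - 5*n^3 - 7*n^2 + 3*n + 15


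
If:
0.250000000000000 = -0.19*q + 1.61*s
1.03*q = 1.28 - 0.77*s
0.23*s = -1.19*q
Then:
No Solution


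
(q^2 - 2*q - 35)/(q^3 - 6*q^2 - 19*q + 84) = (q + 5)/(q^2 + q - 12)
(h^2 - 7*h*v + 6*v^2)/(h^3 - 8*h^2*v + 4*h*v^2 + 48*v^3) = (-h + v)/(-h^2 + 2*h*v + 8*v^2)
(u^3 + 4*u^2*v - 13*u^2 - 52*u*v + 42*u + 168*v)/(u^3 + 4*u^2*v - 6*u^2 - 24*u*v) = (u - 7)/u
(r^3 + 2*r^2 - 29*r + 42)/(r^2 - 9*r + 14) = (r^2 + 4*r - 21)/(r - 7)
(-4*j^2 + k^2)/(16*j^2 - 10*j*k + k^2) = (-2*j - k)/(8*j - k)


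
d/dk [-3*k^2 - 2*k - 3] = -6*k - 2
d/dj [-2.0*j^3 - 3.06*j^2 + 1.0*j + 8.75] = -6.0*j^2 - 6.12*j + 1.0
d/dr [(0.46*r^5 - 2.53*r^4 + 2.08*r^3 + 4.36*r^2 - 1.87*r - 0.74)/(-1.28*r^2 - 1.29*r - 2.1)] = (-1.7664*r^6 + 4.1032*r^5 + 2.2987*r^4 + 15.8856*r^3 - 21.122*r^2 - 20.2064*r + 2.9724)/(1.6384*r^4 + 3.3024*r^3 + 7.0401*r^2 + 5.418*r + 4.41)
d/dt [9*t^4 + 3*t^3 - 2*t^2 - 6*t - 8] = 36*t^3 + 9*t^2 - 4*t - 6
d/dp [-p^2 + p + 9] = 1 - 2*p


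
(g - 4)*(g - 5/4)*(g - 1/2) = g^3 - 23*g^2/4 + 61*g/8 - 5/2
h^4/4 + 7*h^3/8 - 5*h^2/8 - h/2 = h*(h/4 + 1)*(h - 1)*(h + 1/2)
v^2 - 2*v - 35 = (v - 7)*(v + 5)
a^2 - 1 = (a - 1)*(a + 1)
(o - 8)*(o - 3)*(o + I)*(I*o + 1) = I*o^4 - 11*I*o^3 + 25*I*o^2 - 11*I*o + 24*I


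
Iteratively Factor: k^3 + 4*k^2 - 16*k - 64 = (k - 4)*(k^2 + 8*k + 16) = (k - 4)*(k + 4)*(k + 4)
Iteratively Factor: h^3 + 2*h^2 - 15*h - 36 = (h + 3)*(h^2 - h - 12) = (h + 3)^2*(h - 4)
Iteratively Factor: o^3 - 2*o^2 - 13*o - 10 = (o - 5)*(o^2 + 3*o + 2) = (o - 5)*(o + 1)*(o + 2)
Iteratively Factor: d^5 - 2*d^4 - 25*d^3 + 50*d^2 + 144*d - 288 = (d - 3)*(d^4 + d^3 - 22*d^2 - 16*d + 96) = (d - 3)*(d - 2)*(d^3 + 3*d^2 - 16*d - 48) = (d - 4)*(d - 3)*(d - 2)*(d^2 + 7*d + 12) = (d - 4)*(d - 3)*(d - 2)*(d + 4)*(d + 3)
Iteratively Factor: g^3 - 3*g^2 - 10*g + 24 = (g - 4)*(g^2 + g - 6) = (g - 4)*(g + 3)*(g - 2)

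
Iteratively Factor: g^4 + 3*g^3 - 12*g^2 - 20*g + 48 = (g - 2)*(g^3 + 5*g^2 - 2*g - 24) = (g - 2)*(g + 4)*(g^2 + g - 6) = (g - 2)^2*(g + 4)*(g + 3)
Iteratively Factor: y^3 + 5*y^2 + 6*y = (y)*(y^2 + 5*y + 6) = y*(y + 2)*(y + 3)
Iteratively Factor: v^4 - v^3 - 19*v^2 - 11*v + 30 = (v - 5)*(v^3 + 4*v^2 + v - 6) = (v - 5)*(v + 3)*(v^2 + v - 2) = (v - 5)*(v + 2)*(v + 3)*(v - 1)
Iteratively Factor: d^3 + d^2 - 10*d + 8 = (d - 1)*(d^2 + 2*d - 8) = (d - 2)*(d - 1)*(d + 4)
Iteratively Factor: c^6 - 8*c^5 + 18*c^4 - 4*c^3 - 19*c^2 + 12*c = (c + 1)*(c^5 - 9*c^4 + 27*c^3 - 31*c^2 + 12*c) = (c - 1)*(c + 1)*(c^4 - 8*c^3 + 19*c^2 - 12*c) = (c - 3)*(c - 1)*(c + 1)*(c^3 - 5*c^2 + 4*c) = (c - 4)*(c - 3)*(c - 1)*(c + 1)*(c^2 - c) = c*(c - 4)*(c - 3)*(c - 1)*(c + 1)*(c - 1)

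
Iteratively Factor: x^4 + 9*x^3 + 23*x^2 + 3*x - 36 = (x + 3)*(x^3 + 6*x^2 + 5*x - 12) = (x + 3)^2*(x^2 + 3*x - 4) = (x + 3)^2*(x + 4)*(x - 1)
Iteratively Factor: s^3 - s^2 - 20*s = (s)*(s^2 - s - 20) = s*(s + 4)*(s - 5)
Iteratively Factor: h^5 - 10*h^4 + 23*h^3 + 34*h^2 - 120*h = (h - 5)*(h^4 - 5*h^3 - 2*h^2 + 24*h) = (h - 5)*(h - 3)*(h^3 - 2*h^2 - 8*h) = (h - 5)*(h - 3)*(h + 2)*(h^2 - 4*h) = h*(h - 5)*(h - 3)*(h + 2)*(h - 4)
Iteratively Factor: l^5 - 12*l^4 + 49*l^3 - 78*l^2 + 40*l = (l - 1)*(l^4 - 11*l^3 + 38*l^2 - 40*l) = (l - 2)*(l - 1)*(l^3 - 9*l^2 + 20*l) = l*(l - 2)*(l - 1)*(l^2 - 9*l + 20) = l*(l - 5)*(l - 2)*(l - 1)*(l - 4)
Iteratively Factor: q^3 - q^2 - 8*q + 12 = (q - 2)*(q^2 + q - 6) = (q - 2)*(q + 3)*(q - 2)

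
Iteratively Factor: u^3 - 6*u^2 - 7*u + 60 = (u - 4)*(u^2 - 2*u - 15) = (u - 4)*(u + 3)*(u - 5)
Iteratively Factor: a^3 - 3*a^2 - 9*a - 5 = (a - 5)*(a^2 + 2*a + 1) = (a - 5)*(a + 1)*(a + 1)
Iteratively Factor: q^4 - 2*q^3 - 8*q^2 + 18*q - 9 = (q - 1)*(q^3 - q^2 - 9*q + 9) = (q - 1)^2*(q^2 - 9) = (q - 1)^2*(q + 3)*(q - 3)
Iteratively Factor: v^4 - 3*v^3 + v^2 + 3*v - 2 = (v - 1)*(v^3 - 2*v^2 - v + 2) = (v - 1)*(v + 1)*(v^2 - 3*v + 2) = (v - 1)^2*(v + 1)*(v - 2)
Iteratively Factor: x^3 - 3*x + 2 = (x + 2)*(x^2 - 2*x + 1) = (x - 1)*(x + 2)*(x - 1)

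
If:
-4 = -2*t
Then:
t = 2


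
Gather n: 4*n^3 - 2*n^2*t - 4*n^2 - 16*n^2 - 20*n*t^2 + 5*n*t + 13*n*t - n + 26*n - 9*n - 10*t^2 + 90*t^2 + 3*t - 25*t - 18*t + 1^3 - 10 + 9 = 4*n^3 + n^2*(-2*t - 20) + n*(-20*t^2 + 18*t + 16) + 80*t^2 - 40*t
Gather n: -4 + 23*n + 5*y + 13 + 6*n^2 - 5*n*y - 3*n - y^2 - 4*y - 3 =6*n^2 + n*(20 - 5*y) - y^2 + y + 6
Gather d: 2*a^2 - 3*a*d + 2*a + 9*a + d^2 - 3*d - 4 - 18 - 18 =2*a^2 + 11*a + d^2 + d*(-3*a - 3) - 40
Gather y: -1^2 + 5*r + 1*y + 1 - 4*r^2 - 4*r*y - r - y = -4*r^2 - 4*r*y + 4*r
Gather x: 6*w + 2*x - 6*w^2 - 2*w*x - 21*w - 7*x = -6*w^2 - 15*w + x*(-2*w - 5)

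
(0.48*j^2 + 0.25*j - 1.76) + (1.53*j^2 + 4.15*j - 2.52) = 2.01*j^2 + 4.4*j - 4.28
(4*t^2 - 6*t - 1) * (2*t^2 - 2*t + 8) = 8*t^4 - 20*t^3 + 42*t^2 - 46*t - 8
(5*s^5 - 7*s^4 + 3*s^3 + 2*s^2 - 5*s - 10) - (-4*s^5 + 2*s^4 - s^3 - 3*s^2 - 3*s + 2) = 9*s^5 - 9*s^4 + 4*s^3 + 5*s^2 - 2*s - 12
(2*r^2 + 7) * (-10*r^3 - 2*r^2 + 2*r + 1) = -20*r^5 - 4*r^4 - 66*r^3 - 12*r^2 + 14*r + 7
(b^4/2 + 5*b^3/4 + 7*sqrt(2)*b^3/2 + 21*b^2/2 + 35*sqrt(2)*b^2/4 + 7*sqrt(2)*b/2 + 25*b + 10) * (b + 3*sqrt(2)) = b^5/2 + 5*b^4/4 + 5*sqrt(2)*b^4 + 25*sqrt(2)*b^3/2 + 63*b^3/2 + 35*sqrt(2)*b^2 + 155*b^2/2 + 31*b + 75*sqrt(2)*b + 30*sqrt(2)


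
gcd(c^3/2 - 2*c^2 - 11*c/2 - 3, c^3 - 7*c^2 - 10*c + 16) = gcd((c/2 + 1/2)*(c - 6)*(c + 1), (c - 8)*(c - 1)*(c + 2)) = 1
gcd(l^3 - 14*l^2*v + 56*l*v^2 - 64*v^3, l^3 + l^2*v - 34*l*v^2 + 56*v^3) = l^2 - 6*l*v + 8*v^2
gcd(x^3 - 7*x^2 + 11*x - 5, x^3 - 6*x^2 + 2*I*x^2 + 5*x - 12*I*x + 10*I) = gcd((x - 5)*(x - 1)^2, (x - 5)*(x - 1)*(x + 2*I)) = x^2 - 6*x + 5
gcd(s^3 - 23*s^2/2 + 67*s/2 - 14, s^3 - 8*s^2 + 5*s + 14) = s - 7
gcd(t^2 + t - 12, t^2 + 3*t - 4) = t + 4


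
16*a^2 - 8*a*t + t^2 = (-4*a + t)^2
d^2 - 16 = (d - 4)*(d + 4)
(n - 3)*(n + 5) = n^2 + 2*n - 15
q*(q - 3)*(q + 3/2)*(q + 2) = q^4 + q^3/2 - 15*q^2/2 - 9*q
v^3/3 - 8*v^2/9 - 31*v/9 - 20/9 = (v/3 + 1/3)*(v - 5)*(v + 4/3)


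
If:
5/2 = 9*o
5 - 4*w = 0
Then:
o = 5/18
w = 5/4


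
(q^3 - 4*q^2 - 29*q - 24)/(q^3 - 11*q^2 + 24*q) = (q^2 + 4*q + 3)/(q*(q - 3))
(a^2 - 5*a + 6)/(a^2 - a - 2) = (a - 3)/(a + 1)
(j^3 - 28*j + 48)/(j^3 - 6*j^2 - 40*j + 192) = (j - 2)/(j - 8)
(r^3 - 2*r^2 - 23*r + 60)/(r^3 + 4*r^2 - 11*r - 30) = (r - 4)/(r + 2)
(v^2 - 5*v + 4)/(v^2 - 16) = (v - 1)/(v + 4)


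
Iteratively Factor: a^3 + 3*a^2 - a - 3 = (a + 1)*(a^2 + 2*a - 3) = (a + 1)*(a + 3)*(a - 1)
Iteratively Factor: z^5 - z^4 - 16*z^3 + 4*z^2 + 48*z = (z - 4)*(z^4 + 3*z^3 - 4*z^2 - 12*z) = (z - 4)*(z + 3)*(z^3 - 4*z) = z*(z - 4)*(z + 3)*(z^2 - 4) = z*(z - 4)*(z - 2)*(z + 3)*(z + 2)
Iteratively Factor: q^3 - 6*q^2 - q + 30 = (q + 2)*(q^2 - 8*q + 15) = (q - 3)*(q + 2)*(q - 5)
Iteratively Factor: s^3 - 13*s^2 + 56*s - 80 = (s - 4)*(s^2 - 9*s + 20) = (s - 4)^2*(s - 5)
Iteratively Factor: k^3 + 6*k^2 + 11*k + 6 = (k + 3)*(k^2 + 3*k + 2) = (k + 1)*(k + 3)*(k + 2)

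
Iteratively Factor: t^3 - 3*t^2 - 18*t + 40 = (t - 2)*(t^2 - t - 20) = (t - 5)*(t - 2)*(t + 4)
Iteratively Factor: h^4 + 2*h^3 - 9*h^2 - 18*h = (h + 2)*(h^3 - 9*h) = (h + 2)*(h + 3)*(h^2 - 3*h) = (h - 3)*(h + 2)*(h + 3)*(h)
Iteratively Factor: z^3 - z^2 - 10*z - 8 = (z - 4)*(z^2 + 3*z + 2) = (z - 4)*(z + 1)*(z + 2)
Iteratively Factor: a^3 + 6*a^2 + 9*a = (a + 3)*(a^2 + 3*a) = a*(a + 3)*(a + 3)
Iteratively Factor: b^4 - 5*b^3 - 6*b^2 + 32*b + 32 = (b + 1)*(b^3 - 6*b^2 + 32) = (b - 4)*(b + 1)*(b^2 - 2*b - 8) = (b - 4)*(b + 1)*(b + 2)*(b - 4)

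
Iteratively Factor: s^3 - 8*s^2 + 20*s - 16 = (s - 2)*(s^2 - 6*s + 8) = (s - 2)^2*(s - 4)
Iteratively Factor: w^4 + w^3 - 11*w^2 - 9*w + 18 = (w - 1)*(w^3 + 2*w^2 - 9*w - 18) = (w - 1)*(w + 2)*(w^2 - 9) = (w - 1)*(w + 2)*(w + 3)*(w - 3)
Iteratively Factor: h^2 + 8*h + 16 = (h + 4)*(h + 4)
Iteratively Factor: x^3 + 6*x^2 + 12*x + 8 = (x + 2)*(x^2 + 4*x + 4) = (x + 2)^2*(x + 2)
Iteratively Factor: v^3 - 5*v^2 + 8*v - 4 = (v - 2)*(v^2 - 3*v + 2) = (v - 2)^2*(v - 1)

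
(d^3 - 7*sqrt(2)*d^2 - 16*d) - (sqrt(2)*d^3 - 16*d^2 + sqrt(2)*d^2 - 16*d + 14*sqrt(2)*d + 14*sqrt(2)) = -sqrt(2)*d^3 + d^3 - 8*sqrt(2)*d^2 + 16*d^2 - 14*sqrt(2)*d - 14*sqrt(2)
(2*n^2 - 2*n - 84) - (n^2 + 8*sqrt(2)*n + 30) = n^2 - 8*sqrt(2)*n - 2*n - 114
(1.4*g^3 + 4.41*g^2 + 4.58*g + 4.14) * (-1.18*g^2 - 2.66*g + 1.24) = -1.652*g^5 - 8.9278*g^4 - 15.399*g^3 - 11.5996*g^2 - 5.3332*g + 5.1336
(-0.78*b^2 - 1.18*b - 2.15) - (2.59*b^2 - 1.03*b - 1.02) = -3.37*b^2 - 0.15*b - 1.13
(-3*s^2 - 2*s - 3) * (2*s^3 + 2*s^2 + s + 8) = -6*s^5 - 10*s^4 - 13*s^3 - 32*s^2 - 19*s - 24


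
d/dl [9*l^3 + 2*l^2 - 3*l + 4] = 27*l^2 + 4*l - 3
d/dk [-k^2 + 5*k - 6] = 5 - 2*k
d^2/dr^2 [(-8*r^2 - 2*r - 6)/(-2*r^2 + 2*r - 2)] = 2*(5*r^3 - 3*r^2 - 12*r + 5)/(r^6 - 3*r^5 + 6*r^4 - 7*r^3 + 6*r^2 - 3*r + 1)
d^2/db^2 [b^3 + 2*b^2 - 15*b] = 6*b + 4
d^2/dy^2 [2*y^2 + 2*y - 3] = 4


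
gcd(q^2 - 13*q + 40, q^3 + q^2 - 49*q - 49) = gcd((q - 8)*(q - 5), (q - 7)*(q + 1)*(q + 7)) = 1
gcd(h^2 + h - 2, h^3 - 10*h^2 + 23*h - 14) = h - 1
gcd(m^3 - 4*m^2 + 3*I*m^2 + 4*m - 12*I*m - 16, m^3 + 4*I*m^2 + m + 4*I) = m^2 + 3*I*m + 4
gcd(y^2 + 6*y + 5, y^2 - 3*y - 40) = y + 5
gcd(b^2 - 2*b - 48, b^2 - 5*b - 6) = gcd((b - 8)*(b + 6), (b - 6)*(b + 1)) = 1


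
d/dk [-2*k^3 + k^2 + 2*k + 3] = -6*k^2 + 2*k + 2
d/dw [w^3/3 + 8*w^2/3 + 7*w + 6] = w^2 + 16*w/3 + 7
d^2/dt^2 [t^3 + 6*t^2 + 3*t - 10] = 6*t + 12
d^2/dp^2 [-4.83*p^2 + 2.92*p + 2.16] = -9.66000000000000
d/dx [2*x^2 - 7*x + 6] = 4*x - 7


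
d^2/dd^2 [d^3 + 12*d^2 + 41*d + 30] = 6*d + 24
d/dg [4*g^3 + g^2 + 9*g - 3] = 12*g^2 + 2*g + 9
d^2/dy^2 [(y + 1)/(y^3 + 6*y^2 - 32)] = 6*(y^3 + 12*y + 4)/(y^7 + 10*y^6 + 12*y^5 - 136*y^4 - 256*y^3 + 768*y^2 + 1024*y - 2048)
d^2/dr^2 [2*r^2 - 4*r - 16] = 4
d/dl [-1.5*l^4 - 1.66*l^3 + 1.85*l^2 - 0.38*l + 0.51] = -6.0*l^3 - 4.98*l^2 + 3.7*l - 0.38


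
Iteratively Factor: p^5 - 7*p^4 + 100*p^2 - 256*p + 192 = (p - 2)*(p^4 - 5*p^3 - 10*p^2 + 80*p - 96) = (p - 3)*(p - 2)*(p^3 - 2*p^2 - 16*p + 32) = (p - 3)*(p - 2)*(p + 4)*(p^2 - 6*p + 8) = (p - 3)*(p - 2)^2*(p + 4)*(p - 4)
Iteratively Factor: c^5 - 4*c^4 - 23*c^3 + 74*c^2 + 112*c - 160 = (c + 4)*(c^4 - 8*c^3 + 9*c^2 + 38*c - 40) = (c - 4)*(c + 4)*(c^3 - 4*c^2 - 7*c + 10) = (c - 5)*(c - 4)*(c + 4)*(c^2 + c - 2) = (c - 5)*(c - 4)*(c + 2)*(c + 4)*(c - 1)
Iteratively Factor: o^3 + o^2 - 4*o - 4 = (o + 1)*(o^2 - 4) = (o + 1)*(o + 2)*(o - 2)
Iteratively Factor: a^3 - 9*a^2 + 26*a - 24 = (a - 3)*(a^2 - 6*a + 8) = (a - 4)*(a - 3)*(a - 2)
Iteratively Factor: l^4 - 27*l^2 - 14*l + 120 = (l + 4)*(l^3 - 4*l^2 - 11*l + 30) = (l + 3)*(l + 4)*(l^2 - 7*l + 10) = (l - 2)*(l + 3)*(l + 4)*(l - 5)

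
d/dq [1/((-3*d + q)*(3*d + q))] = -2*q/(81*d^4 - 18*d^2*q^2 + q^4)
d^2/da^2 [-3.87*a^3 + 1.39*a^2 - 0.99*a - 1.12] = 2.78 - 23.22*a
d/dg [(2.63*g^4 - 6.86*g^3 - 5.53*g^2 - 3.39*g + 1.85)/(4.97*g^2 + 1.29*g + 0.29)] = (26.1422*g^5 - 23.9161*g^4 - 14.648*g^3 + 3.74639999999999*g^2 - 21.5964*g - 3.3696)/(24.7009*g^4 + 12.8226*g^3 + 4.5467*g^2 + 0.7482*g + 0.0841)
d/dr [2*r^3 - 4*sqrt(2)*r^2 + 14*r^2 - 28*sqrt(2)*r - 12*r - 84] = 6*r^2 - 8*sqrt(2)*r + 28*r - 28*sqrt(2) - 12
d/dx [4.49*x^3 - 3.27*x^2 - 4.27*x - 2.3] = 13.47*x^2 - 6.54*x - 4.27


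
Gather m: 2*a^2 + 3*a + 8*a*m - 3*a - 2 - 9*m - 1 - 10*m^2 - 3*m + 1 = 2*a^2 - 10*m^2 + m*(8*a - 12) - 2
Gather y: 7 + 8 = 15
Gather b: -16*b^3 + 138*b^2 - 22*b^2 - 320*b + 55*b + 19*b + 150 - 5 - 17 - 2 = -16*b^3 + 116*b^2 - 246*b + 126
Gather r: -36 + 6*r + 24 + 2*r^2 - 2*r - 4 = 2*r^2 + 4*r - 16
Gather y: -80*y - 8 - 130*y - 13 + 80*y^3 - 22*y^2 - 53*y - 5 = 80*y^3 - 22*y^2 - 263*y - 26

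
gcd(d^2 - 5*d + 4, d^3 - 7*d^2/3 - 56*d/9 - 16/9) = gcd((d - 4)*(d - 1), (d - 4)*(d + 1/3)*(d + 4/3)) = d - 4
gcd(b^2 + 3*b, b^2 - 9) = b + 3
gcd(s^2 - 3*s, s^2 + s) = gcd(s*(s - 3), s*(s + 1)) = s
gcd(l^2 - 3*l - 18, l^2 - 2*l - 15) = l + 3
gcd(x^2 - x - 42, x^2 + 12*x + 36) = x + 6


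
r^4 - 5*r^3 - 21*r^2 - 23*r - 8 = (r - 8)*(r + 1)^3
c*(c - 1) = c^2 - c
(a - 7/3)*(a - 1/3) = a^2 - 8*a/3 + 7/9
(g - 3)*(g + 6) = g^2 + 3*g - 18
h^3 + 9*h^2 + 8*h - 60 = (h - 2)*(h + 5)*(h + 6)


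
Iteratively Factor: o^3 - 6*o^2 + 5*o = (o)*(o^2 - 6*o + 5) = o*(o - 1)*(o - 5)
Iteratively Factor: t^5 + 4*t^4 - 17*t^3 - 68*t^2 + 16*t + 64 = (t - 1)*(t^4 + 5*t^3 - 12*t^2 - 80*t - 64) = (t - 1)*(t + 4)*(t^3 + t^2 - 16*t - 16) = (t - 1)*(t + 1)*(t + 4)*(t^2 - 16) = (t - 4)*(t - 1)*(t + 1)*(t + 4)*(t + 4)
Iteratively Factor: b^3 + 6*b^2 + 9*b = (b)*(b^2 + 6*b + 9) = b*(b + 3)*(b + 3)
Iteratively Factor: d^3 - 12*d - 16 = (d - 4)*(d^2 + 4*d + 4) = (d - 4)*(d + 2)*(d + 2)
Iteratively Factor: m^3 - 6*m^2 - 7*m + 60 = (m + 3)*(m^2 - 9*m + 20) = (m - 5)*(m + 3)*(m - 4)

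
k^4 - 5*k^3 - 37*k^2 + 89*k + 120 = (k - 8)*(k - 3)*(k + 1)*(k + 5)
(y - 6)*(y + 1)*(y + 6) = y^3 + y^2 - 36*y - 36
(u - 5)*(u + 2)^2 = u^3 - u^2 - 16*u - 20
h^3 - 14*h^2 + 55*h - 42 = (h - 7)*(h - 6)*(h - 1)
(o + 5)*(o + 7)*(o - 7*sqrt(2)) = o^3 - 7*sqrt(2)*o^2 + 12*o^2 - 84*sqrt(2)*o + 35*o - 245*sqrt(2)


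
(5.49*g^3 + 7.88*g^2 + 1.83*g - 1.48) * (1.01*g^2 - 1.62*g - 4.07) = 5.5449*g^5 - 0.935*g^4 - 33.2616*g^3 - 36.531*g^2 - 5.0505*g + 6.0236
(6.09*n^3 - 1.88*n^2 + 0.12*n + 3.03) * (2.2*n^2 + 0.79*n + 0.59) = 13.398*n^5 + 0.6751*n^4 + 2.3719*n^3 + 5.6516*n^2 + 2.4645*n + 1.7877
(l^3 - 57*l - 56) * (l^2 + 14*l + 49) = l^5 + 14*l^4 - 8*l^3 - 854*l^2 - 3577*l - 2744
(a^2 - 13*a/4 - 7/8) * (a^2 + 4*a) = a^4 + 3*a^3/4 - 111*a^2/8 - 7*a/2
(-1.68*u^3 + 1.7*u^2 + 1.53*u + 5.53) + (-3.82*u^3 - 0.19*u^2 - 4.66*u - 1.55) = -5.5*u^3 + 1.51*u^2 - 3.13*u + 3.98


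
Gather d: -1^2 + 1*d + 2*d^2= 2*d^2 + d - 1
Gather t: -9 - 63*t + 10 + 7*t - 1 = -56*t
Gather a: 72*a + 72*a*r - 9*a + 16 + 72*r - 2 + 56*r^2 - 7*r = a*(72*r + 63) + 56*r^2 + 65*r + 14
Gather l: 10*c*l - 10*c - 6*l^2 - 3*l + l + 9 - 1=-10*c - 6*l^2 + l*(10*c - 2) + 8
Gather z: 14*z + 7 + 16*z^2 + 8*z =16*z^2 + 22*z + 7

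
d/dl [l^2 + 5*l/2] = 2*l + 5/2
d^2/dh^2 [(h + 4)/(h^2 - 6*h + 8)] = 2*((2 - 3*h)*(h^2 - 6*h + 8) + 4*(h - 3)^2*(h + 4))/(h^2 - 6*h + 8)^3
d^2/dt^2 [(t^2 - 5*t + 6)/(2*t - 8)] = 2/(t^3 - 12*t^2 + 48*t - 64)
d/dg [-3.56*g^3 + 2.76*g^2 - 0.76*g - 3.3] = -10.68*g^2 + 5.52*g - 0.76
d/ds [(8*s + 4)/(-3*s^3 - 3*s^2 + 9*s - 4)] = 4*(12*s^3 + 15*s^2 + 6*s - 17)/(9*s^6 + 18*s^5 - 45*s^4 - 30*s^3 + 105*s^2 - 72*s + 16)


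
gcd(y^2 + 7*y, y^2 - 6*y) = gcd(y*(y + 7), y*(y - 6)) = y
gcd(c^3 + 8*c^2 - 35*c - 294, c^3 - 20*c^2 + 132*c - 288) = c - 6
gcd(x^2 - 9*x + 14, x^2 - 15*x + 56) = x - 7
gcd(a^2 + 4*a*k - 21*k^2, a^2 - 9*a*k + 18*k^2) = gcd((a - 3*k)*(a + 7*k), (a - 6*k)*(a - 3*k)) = a - 3*k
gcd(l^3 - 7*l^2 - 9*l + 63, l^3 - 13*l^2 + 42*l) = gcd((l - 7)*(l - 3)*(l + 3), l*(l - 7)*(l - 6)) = l - 7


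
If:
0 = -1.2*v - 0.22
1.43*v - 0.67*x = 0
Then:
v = -0.18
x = -0.39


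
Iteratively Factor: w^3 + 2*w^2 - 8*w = (w)*(w^2 + 2*w - 8) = w*(w + 4)*(w - 2)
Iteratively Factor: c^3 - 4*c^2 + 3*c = (c - 1)*(c^2 - 3*c) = c*(c - 1)*(c - 3)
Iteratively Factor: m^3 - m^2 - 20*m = (m + 4)*(m^2 - 5*m) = m*(m + 4)*(m - 5)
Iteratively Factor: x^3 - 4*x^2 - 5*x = (x)*(x^2 - 4*x - 5) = x*(x - 5)*(x + 1)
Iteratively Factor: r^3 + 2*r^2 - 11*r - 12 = (r + 1)*(r^2 + r - 12) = (r + 1)*(r + 4)*(r - 3)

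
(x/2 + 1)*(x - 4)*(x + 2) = x^3/2 - 6*x - 8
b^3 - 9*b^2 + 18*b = b*(b - 6)*(b - 3)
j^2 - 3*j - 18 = (j - 6)*(j + 3)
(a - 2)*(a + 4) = a^2 + 2*a - 8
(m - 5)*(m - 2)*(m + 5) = m^3 - 2*m^2 - 25*m + 50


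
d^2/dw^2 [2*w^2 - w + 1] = 4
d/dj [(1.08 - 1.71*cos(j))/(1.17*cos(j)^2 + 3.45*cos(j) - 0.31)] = (-2.0007*cos(j)^2 + 2.5272*cos(j) + 3.1959)*sin(j)/(1.3689*cos(j)^4 + 8.073*cos(j)^3 + 11.1771*cos(j)^2 - 2.139*cos(j) + 0.0961)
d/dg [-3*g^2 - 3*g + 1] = -6*g - 3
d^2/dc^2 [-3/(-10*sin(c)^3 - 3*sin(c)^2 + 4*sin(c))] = 6*(-450*sin(c)^3 - 165*sin(c)^2 + 622*sin(c) + 258 - 101/sin(c) - 36/sin(c)^2 + 16/sin(c)^3)/((2*sin(c) - 1)^3*(5*sin(c) + 4)^3)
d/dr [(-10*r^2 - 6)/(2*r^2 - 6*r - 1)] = 4*(15*r^2 + 11*r - 9)/(4*r^4 - 24*r^3 + 32*r^2 + 12*r + 1)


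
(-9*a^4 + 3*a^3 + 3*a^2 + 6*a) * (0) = 0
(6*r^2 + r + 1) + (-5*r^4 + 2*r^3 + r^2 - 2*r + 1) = -5*r^4 + 2*r^3 + 7*r^2 - r + 2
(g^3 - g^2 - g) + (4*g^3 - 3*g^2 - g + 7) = 5*g^3 - 4*g^2 - 2*g + 7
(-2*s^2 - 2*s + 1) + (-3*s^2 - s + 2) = -5*s^2 - 3*s + 3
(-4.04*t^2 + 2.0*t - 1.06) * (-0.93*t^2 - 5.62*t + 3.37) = 3.7572*t^4 + 20.8448*t^3 - 23.869*t^2 + 12.6972*t - 3.5722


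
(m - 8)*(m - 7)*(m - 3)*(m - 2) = m^4 - 20*m^3 + 137*m^2 - 370*m + 336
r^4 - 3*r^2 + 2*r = r*(r - 1)^2*(r + 2)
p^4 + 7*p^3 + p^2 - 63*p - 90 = (p - 3)*(p + 2)*(p + 3)*(p + 5)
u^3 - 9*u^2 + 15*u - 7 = (u - 7)*(u - 1)^2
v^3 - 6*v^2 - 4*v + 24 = (v - 6)*(v - 2)*(v + 2)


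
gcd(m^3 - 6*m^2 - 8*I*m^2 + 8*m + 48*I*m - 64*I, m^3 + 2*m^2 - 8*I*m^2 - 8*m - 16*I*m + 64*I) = m^2 + m*(-2 - 8*I) + 16*I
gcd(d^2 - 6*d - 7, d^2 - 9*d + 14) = d - 7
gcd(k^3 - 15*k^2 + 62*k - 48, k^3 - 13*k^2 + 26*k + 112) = k - 8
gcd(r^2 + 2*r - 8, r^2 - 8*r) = 1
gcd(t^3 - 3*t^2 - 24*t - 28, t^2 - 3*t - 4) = 1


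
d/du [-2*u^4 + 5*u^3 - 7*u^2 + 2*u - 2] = -8*u^3 + 15*u^2 - 14*u + 2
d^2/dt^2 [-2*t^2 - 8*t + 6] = -4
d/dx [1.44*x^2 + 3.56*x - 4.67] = 2.88*x + 3.56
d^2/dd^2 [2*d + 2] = 0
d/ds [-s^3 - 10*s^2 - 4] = s*(-3*s - 20)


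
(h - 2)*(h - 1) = h^2 - 3*h + 2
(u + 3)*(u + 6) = u^2 + 9*u + 18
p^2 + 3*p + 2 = (p + 1)*(p + 2)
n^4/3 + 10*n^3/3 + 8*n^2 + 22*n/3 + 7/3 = (n/3 + 1/3)*(n + 1)^2*(n + 7)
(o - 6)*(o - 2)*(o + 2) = o^3 - 6*o^2 - 4*o + 24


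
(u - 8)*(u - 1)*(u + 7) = u^3 - 2*u^2 - 55*u + 56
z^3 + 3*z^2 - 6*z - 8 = (z - 2)*(z + 1)*(z + 4)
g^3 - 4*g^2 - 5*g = g*(g - 5)*(g + 1)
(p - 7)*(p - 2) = p^2 - 9*p + 14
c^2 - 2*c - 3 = (c - 3)*(c + 1)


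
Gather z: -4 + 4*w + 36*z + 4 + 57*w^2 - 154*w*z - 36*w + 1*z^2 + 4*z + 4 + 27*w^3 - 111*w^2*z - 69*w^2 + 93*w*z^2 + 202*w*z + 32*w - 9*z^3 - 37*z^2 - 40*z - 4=27*w^3 - 12*w^2 - 9*z^3 + z^2*(93*w - 36) + z*(-111*w^2 + 48*w)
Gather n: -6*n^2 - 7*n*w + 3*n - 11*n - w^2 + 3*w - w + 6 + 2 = -6*n^2 + n*(-7*w - 8) - w^2 + 2*w + 8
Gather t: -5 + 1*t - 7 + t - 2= 2*t - 14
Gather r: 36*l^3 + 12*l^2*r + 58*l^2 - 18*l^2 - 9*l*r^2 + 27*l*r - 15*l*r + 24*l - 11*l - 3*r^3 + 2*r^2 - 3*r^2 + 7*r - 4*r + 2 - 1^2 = 36*l^3 + 40*l^2 + 13*l - 3*r^3 + r^2*(-9*l - 1) + r*(12*l^2 + 12*l + 3) + 1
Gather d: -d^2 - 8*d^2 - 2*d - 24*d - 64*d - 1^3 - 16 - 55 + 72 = -9*d^2 - 90*d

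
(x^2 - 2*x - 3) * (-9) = -9*x^2 + 18*x + 27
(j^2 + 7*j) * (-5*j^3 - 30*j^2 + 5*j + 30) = -5*j^5 - 65*j^4 - 205*j^3 + 65*j^2 + 210*j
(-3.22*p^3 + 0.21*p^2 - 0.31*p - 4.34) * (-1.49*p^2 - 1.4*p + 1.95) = 4.7978*p^5 + 4.1951*p^4 - 6.1111*p^3 + 7.3101*p^2 + 5.4715*p - 8.463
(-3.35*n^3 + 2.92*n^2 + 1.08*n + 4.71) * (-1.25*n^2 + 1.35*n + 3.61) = 4.1875*n^5 - 8.1725*n^4 - 9.5015*n^3 + 6.1117*n^2 + 10.2573*n + 17.0031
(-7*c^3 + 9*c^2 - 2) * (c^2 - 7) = -7*c^5 + 9*c^4 + 49*c^3 - 65*c^2 + 14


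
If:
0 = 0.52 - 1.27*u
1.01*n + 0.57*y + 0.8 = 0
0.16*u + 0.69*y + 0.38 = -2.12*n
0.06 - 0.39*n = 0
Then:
No Solution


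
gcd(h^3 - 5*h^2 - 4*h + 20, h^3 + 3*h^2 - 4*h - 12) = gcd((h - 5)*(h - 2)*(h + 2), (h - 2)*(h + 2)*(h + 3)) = h^2 - 4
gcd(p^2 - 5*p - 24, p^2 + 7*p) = 1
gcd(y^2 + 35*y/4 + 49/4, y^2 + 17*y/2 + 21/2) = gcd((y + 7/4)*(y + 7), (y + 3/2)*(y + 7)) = y + 7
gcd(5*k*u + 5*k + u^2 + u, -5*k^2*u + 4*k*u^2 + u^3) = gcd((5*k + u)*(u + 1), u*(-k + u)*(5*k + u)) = 5*k + u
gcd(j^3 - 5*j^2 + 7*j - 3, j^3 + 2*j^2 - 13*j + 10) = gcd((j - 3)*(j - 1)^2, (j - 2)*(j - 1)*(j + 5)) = j - 1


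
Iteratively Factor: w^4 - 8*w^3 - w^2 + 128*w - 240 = (w - 3)*(w^3 - 5*w^2 - 16*w + 80) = (w - 3)*(w + 4)*(w^2 - 9*w + 20) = (w - 5)*(w - 3)*(w + 4)*(w - 4)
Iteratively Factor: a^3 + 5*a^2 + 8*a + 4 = (a + 1)*(a^2 + 4*a + 4) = (a + 1)*(a + 2)*(a + 2)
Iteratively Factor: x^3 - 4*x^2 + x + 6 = (x + 1)*(x^2 - 5*x + 6) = (x - 2)*(x + 1)*(x - 3)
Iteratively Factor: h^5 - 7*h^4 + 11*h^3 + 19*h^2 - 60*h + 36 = (h - 3)*(h^4 - 4*h^3 - h^2 + 16*h - 12) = (h - 3)*(h - 1)*(h^3 - 3*h^2 - 4*h + 12) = (h - 3)*(h - 2)*(h - 1)*(h^2 - h - 6) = (h - 3)^2*(h - 2)*(h - 1)*(h + 2)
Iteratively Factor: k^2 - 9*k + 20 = (k - 4)*(k - 5)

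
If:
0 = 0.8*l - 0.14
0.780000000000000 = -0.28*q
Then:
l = 0.18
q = -2.79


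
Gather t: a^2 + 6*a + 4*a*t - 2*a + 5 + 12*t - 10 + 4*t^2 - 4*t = a^2 + 4*a + 4*t^2 + t*(4*a + 8) - 5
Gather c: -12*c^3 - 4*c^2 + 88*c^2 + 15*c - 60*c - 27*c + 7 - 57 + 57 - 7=-12*c^3 + 84*c^2 - 72*c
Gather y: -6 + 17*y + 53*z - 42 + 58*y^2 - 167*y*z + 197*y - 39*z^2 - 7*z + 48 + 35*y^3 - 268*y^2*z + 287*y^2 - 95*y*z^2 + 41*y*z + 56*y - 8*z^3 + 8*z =35*y^3 + y^2*(345 - 268*z) + y*(-95*z^2 - 126*z + 270) - 8*z^3 - 39*z^2 + 54*z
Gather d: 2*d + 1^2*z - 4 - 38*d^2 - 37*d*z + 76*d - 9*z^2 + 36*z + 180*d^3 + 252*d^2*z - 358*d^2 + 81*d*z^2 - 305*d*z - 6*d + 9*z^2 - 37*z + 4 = 180*d^3 + d^2*(252*z - 396) + d*(81*z^2 - 342*z + 72)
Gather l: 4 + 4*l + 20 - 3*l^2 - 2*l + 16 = -3*l^2 + 2*l + 40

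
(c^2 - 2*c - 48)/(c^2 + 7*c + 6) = (c - 8)/(c + 1)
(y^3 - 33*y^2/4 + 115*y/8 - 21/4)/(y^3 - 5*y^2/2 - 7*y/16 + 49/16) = 2*(2*y^2 - 13*y + 6)/(4*y^2 - 3*y - 7)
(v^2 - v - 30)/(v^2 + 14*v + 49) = (v^2 - v - 30)/(v^2 + 14*v + 49)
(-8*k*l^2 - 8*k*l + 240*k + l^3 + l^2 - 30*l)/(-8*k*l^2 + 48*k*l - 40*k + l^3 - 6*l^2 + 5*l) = (l + 6)/(l - 1)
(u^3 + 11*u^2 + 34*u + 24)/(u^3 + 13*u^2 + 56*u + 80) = (u^2 + 7*u + 6)/(u^2 + 9*u + 20)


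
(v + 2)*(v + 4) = v^2 + 6*v + 8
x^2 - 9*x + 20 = (x - 5)*(x - 4)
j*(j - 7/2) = j^2 - 7*j/2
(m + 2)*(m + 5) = m^2 + 7*m + 10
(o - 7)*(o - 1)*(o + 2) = o^3 - 6*o^2 - 9*o + 14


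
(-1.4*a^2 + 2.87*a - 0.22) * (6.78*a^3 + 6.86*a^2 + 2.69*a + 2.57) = -9.492*a^5 + 9.8546*a^4 + 14.4306*a^3 + 2.6131*a^2 + 6.7841*a - 0.5654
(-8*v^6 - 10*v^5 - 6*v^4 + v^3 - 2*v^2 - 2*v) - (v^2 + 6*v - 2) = -8*v^6 - 10*v^5 - 6*v^4 + v^3 - 3*v^2 - 8*v + 2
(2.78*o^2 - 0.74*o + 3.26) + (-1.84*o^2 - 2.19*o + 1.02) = 0.94*o^2 - 2.93*o + 4.28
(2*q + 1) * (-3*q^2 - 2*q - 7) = -6*q^3 - 7*q^2 - 16*q - 7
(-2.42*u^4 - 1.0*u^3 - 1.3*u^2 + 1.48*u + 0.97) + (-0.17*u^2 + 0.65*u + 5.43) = -2.42*u^4 - 1.0*u^3 - 1.47*u^2 + 2.13*u + 6.4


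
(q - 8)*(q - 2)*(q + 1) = q^3 - 9*q^2 + 6*q + 16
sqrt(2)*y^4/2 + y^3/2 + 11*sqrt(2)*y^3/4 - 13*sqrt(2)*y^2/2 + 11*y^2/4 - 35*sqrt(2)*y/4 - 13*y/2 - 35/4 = (y - 5/2)*(y + 7)*(y + sqrt(2)/2)*(sqrt(2)*y/2 + sqrt(2)/2)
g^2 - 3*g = g*(g - 3)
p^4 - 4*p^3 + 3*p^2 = p^2*(p - 3)*(p - 1)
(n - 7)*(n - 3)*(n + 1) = n^3 - 9*n^2 + 11*n + 21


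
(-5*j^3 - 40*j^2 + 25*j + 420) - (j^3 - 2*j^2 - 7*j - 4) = -6*j^3 - 38*j^2 + 32*j + 424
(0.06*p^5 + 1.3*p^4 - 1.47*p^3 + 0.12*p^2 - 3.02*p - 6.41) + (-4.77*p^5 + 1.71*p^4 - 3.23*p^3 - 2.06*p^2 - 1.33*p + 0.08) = -4.71*p^5 + 3.01*p^4 - 4.7*p^3 - 1.94*p^2 - 4.35*p - 6.33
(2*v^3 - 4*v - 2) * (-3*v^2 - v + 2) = -6*v^5 - 2*v^4 + 16*v^3 + 10*v^2 - 6*v - 4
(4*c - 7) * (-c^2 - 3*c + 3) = -4*c^3 - 5*c^2 + 33*c - 21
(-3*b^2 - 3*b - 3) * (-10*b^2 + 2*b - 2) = 30*b^4 + 24*b^3 + 30*b^2 + 6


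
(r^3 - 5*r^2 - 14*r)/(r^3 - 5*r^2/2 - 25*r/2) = 2*(-r^2 + 5*r + 14)/(-2*r^2 + 5*r + 25)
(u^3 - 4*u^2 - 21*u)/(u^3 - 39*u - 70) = u*(u + 3)/(u^2 + 7*u + 10)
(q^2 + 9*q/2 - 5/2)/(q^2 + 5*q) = (q - 1/2)/q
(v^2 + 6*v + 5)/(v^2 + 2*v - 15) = (v + 1)/(v - 3)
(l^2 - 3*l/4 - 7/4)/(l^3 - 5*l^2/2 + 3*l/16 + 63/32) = 8*(l + 1)/(8*l^2 - 6*l - 9)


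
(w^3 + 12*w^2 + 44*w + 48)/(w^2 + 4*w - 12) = (w^2 + 6*w + 8)/(w - 2)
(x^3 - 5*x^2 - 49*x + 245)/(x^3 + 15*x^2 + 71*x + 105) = (x^2 - 12*x + 35)/(x^2 + 8*x + 15)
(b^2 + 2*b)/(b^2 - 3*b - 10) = b/(b - 5)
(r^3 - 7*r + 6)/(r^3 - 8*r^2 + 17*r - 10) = (r + 3)/(r - 5)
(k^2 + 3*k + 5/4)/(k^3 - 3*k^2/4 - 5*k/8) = 2*(2*k + 5)/(k*(4*k - 5))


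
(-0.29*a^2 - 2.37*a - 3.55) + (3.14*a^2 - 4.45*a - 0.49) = 2.85*a^2 - 6.82*a - 4.04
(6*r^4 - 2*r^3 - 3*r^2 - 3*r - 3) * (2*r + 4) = 12*r^5 + 20*r^4 - 14*r^3 - 18*r^2 - 18*r - 12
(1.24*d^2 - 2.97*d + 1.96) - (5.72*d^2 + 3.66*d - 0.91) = -4.48*d^2 - 6.63*d + 2.87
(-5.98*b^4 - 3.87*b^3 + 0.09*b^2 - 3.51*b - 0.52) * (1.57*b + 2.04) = -9.3886*b^5 - 18.2751*b^4 - 7.7535*b^3 - 5.3271*b^2 - 7.9768*b - 1.0608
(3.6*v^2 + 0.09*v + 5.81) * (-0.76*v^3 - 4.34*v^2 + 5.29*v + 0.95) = -2.736*v^5 - 15.6924*v^4 + 14.2378*v^3 - 21.3193*v^2 + 30.8204*v + 5.5195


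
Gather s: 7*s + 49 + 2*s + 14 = 9*s + 63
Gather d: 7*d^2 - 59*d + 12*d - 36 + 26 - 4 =7*d^2 - 47*d - 14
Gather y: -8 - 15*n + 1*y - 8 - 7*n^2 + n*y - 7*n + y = -7*n^2 - 22*n + y*(n + 2) - 16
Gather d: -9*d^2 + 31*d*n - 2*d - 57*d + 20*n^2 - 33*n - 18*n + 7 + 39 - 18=-9*d^2 + d*(31*n - 59) + 20*n^2 - 51*n + 28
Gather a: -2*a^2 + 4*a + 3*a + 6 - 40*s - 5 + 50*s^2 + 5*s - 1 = -2*a^2 + 7*a + 50*s^2 - 35*s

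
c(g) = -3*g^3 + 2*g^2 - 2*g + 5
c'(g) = -9*g^2 + 4*g - 2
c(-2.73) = 86.41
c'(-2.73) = -80.00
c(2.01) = -15.30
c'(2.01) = -30.32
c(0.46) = 4.21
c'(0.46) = -2.06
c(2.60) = -39.41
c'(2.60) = -52.44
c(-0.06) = 5.13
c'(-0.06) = -2.27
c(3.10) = -71.35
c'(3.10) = -76.09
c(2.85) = -53.90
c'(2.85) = -63.70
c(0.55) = 4.01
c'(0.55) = -2.52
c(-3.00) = 110.00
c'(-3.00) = -95.00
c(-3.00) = 110.00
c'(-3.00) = -95.00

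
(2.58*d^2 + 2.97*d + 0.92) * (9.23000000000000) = 23.8134*d^2 + 27.4131*d + 8.4916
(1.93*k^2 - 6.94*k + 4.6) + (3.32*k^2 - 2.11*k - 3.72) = 5.25*k^2 - 9.05*k + 0.879999999999999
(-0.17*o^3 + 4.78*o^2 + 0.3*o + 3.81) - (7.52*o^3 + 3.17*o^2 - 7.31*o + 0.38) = -7.69*o^3 + 1.61*o^2 + 7.61*o + 3.43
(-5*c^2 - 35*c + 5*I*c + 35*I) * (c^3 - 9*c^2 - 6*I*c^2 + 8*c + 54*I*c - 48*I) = -5*c^5 + 10*c^4 + 35*I*c^4 + 305*c^3 - 70*I*c^3 - 340*c^2 - 1925*I*c^2 - 1650*c + 1960*I*c + 1680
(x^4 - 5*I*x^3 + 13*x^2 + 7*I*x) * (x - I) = x^5 - 6*I*x^4 + 8*x^3 - 6*I*x^2 + 7*x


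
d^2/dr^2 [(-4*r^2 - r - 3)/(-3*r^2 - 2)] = 2*(9*r^3 + 9*r^2 - 18*r - 2)/(27*r^6 + 54*r^4 + 36*r^2 + 8)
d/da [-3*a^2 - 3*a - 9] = -6*a - 3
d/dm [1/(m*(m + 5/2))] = 2*(-4*m - 5)/(m^2*(4*m^2 + 20*m + 25))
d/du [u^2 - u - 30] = 2*u - 1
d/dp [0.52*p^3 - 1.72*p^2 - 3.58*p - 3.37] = 1.56*p^2 - 3.44*p - 3.58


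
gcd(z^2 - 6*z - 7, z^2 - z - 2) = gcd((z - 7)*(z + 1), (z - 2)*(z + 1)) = z + 1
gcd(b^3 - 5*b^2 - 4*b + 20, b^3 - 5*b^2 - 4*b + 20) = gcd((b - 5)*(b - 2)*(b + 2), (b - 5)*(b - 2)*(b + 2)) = b^3 - 5*b^2 - 4*b + 20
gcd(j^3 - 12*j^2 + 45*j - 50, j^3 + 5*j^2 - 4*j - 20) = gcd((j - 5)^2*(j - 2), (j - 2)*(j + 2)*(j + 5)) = j - 2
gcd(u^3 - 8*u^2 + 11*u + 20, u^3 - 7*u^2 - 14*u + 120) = u - 5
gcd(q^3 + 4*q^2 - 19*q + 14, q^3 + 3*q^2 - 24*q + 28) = q^2 + 5*q - 14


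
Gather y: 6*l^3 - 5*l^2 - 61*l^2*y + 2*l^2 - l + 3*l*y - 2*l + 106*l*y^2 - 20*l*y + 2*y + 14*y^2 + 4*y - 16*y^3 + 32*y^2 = 6*l^3 - 3*l^2 - 3*l - 16*y^3 + y^2*(106*l + 46) + y*(-61*l^2 - 17*l + 6)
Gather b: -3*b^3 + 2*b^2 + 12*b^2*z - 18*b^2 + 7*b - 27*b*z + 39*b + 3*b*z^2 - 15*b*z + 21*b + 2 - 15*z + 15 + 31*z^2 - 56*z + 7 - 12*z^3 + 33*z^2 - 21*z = -3*b^3 + b^2*(12*z - 16) + b*(3*z^2 - 42*z + 67) - 12*z^3 + 64*z^2 - 92*z + 24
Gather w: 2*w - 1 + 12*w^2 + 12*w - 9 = 12*w^2 + 14*w - 10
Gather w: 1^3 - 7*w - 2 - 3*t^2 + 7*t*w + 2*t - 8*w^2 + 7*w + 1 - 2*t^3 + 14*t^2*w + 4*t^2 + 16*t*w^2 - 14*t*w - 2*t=-2*t^3 + t^2 + w^2*(16*t - 8) + w*(14*t^2 - 7*t)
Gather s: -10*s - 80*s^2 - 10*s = -80*s^2 - 20*s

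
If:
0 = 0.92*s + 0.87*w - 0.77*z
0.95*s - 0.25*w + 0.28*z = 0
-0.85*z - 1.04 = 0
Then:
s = 0.06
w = -1.15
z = -1.22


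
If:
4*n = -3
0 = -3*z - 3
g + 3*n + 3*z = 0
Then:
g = 21/4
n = -3/4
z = -1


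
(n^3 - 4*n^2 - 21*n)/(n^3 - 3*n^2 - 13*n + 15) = n*(n - 7)/(n^2 - 6*n + 5)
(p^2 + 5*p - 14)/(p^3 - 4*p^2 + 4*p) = (p + 7)/(p*(p - 2))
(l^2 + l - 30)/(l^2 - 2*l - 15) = (l + 6)/(l + 3)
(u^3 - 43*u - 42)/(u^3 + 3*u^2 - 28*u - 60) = (u^2 - 6*u - 7)/(u^2 - 3*u - 10)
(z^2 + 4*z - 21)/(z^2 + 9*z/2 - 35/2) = 2*(z - 3)/(2*z - 5)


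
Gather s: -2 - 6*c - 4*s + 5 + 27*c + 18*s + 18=21*c + 14*s + 21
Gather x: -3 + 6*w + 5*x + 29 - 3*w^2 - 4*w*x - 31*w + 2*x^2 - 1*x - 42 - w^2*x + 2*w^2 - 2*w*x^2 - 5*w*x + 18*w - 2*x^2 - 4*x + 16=-w^2 - 2*w*x^2 - 7*w + x*(-w^2 - 9*w)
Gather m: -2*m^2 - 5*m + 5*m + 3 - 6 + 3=-2*m^2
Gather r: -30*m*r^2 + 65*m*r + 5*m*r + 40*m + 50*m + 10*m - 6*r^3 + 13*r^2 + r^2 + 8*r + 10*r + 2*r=100*m - 6*r^3 + r^2*(14 - 30*m) + r*(70*m + 20)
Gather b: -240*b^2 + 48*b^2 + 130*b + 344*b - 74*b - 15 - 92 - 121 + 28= -192*b^2 + 400*b - 200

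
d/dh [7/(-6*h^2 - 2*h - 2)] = 7*(6*h + 1)/(2*(3*h^2 + h + 1)^2)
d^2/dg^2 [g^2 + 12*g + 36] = 2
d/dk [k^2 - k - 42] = 2*k - 1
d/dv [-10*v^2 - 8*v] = -20*v - 8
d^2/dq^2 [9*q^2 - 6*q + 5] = 18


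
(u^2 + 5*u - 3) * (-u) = -u^3 - 5*u^2 + 3*u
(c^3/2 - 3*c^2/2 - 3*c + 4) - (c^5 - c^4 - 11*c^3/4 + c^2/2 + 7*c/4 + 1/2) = -c^5 + c^4 + 13*c^3/4 - 2*c^2 - 19*c/4 + 7/2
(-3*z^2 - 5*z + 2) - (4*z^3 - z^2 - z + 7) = -4*z^3 - 2*z^2 - 4*z - 5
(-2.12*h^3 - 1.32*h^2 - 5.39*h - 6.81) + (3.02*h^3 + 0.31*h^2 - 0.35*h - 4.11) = 0.9*h^3 - 1.01*h^2 - 5.74*h - 10.92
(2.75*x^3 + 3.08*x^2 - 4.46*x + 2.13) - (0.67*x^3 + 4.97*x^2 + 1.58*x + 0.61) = 2.08*x^3 - 1.89*x^2 - 6.04*x + 1.52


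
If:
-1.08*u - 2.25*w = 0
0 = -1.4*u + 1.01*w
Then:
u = 0.00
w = 0.00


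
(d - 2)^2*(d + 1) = d^3 - 3*d^2 + 4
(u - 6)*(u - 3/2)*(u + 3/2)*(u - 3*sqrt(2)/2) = u^4 - 6*u^3 - 3*sqrt(2)*u^3/2 - 9*u^2/4 + 9*sqrt(2)*u^2 + 27*sqrt(2)*u/8 + 27*u/2 - 81*sqrt(2)/4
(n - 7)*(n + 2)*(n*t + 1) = n^3*t - 5*n^2*t + n^2 - 14*n*t - 5*n - 14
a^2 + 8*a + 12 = (a + 2)*(a + 6)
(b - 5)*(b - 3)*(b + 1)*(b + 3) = b^4 - 4*b^3 - 14*b^2 + 36*b + 45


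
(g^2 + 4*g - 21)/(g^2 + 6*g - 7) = (g - 3)/(g - 1)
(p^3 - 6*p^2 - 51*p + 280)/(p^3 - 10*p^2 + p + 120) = (p + 7)/(p + 3)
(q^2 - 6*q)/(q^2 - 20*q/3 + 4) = 3*q/(3*q - 2)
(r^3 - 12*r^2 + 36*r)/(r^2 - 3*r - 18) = r*(r - 6)/(r + 3)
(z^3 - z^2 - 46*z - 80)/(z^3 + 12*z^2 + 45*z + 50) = (z - 8)/(z + 5)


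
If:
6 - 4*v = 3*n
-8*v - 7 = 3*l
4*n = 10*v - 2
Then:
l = -281/69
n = 26/23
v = 15/23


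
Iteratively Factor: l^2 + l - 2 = (l - 1)*(l + 2)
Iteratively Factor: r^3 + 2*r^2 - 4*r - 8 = (r + 2)*(r^2 - 4) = (r - 2)*(r + 2)*(r + 2)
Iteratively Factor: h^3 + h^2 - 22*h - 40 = (h + 4)*(h^2 - 3*h - 10) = (h - 5)*(h + 4)*(h + 2)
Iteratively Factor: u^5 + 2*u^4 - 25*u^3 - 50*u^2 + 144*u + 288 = (u - 3)*(u^4 + 5*u^3 - 10*u^2 - 80*u - 96) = (u - 3)*(u + 2)*(u^3 + 3*u^2 - 16*u - 48) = (u - 3)*(u + 2)*(u + 3)*(u^2 - 16) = (u - 3)*(u + 2)*(u + 3)*(u + 4)*(u - 4)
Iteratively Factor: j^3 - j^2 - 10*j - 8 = (j - 4)*(j^2 + 3*j + 2) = (j - 4)*(j + 1)*(j + 2)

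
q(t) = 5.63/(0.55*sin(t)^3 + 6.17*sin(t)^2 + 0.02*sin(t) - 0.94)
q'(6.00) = 78.75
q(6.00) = -11.83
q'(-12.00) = -38.91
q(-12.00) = 6.04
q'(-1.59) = -0.05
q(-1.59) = 1.21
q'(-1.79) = -0.66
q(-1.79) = 1.28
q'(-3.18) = 3.23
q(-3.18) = -6.05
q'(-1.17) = 1.48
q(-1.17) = 1.46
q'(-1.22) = 1.21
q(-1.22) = 1.40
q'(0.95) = -3.06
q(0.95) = 1.63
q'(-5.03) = -0.89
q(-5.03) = 1.10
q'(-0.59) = 39.70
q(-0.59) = 6.52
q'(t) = 5.63*(-1.65*sin(t)^2*cos(t) - 12.34*sin(t)*cos(t) - 0.02*cos(t))/(0.55*sin(t)^3 + 6.17*sin(t)^2 + 0.02*sin(t) - 0.94)^2 = (-69.4742*sin(t) + 4.64475*cos(2*t) - 4.75735)*cos(t)/(0.55*sin(t)^3 + 6.17*sin(t)^2 + 0.02*sin(t) - 0.94)^2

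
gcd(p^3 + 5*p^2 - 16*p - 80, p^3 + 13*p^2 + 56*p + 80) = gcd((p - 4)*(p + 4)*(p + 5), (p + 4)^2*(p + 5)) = p^2 + 9*p + 20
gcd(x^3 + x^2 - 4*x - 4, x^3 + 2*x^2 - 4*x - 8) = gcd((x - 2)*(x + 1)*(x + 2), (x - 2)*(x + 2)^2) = x^2 - 4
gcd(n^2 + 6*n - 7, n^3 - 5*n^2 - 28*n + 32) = n - 1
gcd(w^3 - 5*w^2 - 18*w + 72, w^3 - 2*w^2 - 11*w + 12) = 1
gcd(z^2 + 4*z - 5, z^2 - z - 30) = z + 5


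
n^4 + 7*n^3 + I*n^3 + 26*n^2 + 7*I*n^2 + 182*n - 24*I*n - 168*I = (n + 7)*(n - 4*I)*(n - I)*(n + 6*I)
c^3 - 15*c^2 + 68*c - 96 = (c - 8)*(c - 4)*(c - 3)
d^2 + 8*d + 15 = (d + 3)*(d + 5)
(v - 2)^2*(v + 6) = v^3 + 2*v^2 - 20*v + 24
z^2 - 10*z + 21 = (z - 7)*(z - 3)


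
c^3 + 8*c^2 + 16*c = c*(c + 4)^2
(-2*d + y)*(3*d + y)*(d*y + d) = -6*d^3*y - 6*d^3 + d^2*y^2 + d^2*y + d*y^3 + d*y^2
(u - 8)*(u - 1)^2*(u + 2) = u^4 - 8*u^3 - 3*u^2 + 26*u - 16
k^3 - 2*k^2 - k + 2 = (k - 2)*(k - 1)*(k + 1)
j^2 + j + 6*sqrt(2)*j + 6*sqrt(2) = (j + 1)*(j + 6*sqrt(2))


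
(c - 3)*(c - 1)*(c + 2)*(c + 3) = c^4 + c^3 - 11*c^2 - 9*c + 18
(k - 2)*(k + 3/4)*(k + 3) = k^3 + 7*k^2/4 - 21*k/4 - 9/2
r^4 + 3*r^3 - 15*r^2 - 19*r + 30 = (r - 3)*(r - 1)*(r + 2)*(r + 5)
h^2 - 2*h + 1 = (h - 1)^2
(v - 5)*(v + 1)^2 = v^3 - 3*v^2 - 9*v - 5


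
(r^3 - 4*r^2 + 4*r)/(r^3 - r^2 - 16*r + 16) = r*(r^2 - 4*r + 4)/(r^3 - r^2 - 16*r + 16)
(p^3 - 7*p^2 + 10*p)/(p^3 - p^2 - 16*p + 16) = p*(p^2 - 7*p + 10)/(p^3 - p^2 - 16*p + 16)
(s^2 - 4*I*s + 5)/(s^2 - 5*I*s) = (s + I)/s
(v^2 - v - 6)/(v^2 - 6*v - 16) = (v - 3)/(v - 8)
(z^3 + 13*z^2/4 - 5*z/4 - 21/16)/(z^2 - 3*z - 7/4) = (8*z^2 + 22*z - 21)/(4*(2*z - 7))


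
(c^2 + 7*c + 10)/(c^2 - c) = (c^2 + 7*c + 10)/(c*(c - 1))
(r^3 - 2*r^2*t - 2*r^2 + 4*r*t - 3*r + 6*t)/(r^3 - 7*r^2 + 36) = (r^2 - 2*r*t + r - 2*t)/(r^2 - 4*r - 12)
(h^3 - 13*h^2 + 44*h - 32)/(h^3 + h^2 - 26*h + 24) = (h - 8)/(h + 6)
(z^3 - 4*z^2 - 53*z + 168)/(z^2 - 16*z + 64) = (z^2 + 4*z - 21)/(z - 8)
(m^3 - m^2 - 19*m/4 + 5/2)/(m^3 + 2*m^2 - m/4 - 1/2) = (2*m - 5)/(2*m + 1)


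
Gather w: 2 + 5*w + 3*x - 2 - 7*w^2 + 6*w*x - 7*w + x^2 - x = -7*w^2 + w*(6*x - 2) + x^2 + 2*x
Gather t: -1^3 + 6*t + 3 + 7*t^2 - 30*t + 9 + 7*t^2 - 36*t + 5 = 14*t^2 - 60*t + 16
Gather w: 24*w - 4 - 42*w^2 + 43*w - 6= -42*w^2 + 67*w - 10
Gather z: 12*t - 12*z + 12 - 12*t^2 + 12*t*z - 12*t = -12*t^2 + z*(12*t - 12) + 12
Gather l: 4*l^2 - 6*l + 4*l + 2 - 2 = 4*l^2 - 2*l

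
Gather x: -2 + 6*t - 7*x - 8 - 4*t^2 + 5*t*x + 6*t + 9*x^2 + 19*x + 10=-4*t^2 + 12*t + 9*x^2 + x*(5*t + 12)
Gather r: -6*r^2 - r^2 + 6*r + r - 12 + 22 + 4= -7*r^2 + 7*r + 14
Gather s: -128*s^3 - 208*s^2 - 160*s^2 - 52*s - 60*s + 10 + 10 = -128*s^3 - 368*s^2 - 112*s + 20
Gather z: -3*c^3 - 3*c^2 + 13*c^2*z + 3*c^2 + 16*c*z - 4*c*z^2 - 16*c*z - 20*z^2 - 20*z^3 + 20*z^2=-3*c^3 + 13*c^2*z - 4*c*z^2 - 20*z^3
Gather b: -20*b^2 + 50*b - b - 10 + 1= -20*b^2 + 49*b - 9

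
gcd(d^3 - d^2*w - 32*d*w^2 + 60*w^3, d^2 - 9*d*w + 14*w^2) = -d + 2*w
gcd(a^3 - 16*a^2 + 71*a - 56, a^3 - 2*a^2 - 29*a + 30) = a - 1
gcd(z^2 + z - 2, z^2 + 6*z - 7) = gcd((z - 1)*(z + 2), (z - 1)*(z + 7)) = z - 1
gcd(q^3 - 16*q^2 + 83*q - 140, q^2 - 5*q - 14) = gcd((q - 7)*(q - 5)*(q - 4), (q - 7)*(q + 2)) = q - 7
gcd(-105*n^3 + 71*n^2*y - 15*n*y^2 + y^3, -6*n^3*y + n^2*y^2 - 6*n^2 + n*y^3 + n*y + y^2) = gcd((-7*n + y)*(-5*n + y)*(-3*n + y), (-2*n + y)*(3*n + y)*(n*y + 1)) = 1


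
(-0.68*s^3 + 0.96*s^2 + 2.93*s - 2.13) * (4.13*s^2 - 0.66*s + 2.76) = -2.8084*s^5 + 4.4136*s^4 + 9.5905*s^3 - 8.0811*s^2 + 9.4926*s - 5.8788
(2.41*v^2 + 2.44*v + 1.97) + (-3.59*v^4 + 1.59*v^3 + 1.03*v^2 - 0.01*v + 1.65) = -3.59*v^4 + 1.59*v^3 + 3.44*v^2 + 2.43*v + 3.62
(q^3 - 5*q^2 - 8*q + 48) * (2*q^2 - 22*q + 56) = 2*q^5 - 32*q^4 + 150*q^3 - 8*q^2 - 1504*q + 2688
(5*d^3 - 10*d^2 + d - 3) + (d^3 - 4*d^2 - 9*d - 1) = 6*d^3 - 14*d^2 - 8*d - 4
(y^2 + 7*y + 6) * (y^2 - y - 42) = y^4 + 6*y^3 - 43*y^2 - 300*y - 252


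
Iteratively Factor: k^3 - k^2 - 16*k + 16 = (k + 4)*(k^2 - 5*k + 4) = (k - 4)*(k + 4)*(k - 1)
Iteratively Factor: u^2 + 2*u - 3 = (u - 1)*(u + 3)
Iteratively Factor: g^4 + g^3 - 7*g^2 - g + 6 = (g + 1)*(g^3 - 7*g + 6) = (g - 2)*(g + 1)*(g^2 + 2*g - 3) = (g - 2)*(g + 1)*(g + 3)*(g - 1)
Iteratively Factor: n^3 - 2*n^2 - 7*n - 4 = (n - 4)*(n^2 + 2*n + 1) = (n - 4)*(n + 1)*(n + 1)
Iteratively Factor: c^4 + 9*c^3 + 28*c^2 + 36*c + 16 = (c + 2)*(c^3 + 7*c^2 + 14*c + 8) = (c + 2)^2*(c^2 + 5*c + 4) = (c + 2)^2*(c + 4)*(c + 1)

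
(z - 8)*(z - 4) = z^2 - 12*z + 32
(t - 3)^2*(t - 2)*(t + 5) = t^4 - 3*t^3 - 19*t^2 + 87*t - 90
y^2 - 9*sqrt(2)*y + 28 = (y - 7*sqrt(2))*(y - 2*sqrt(2))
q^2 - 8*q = q*(q - 8)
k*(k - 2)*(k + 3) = k^3 + k^2 - 6*k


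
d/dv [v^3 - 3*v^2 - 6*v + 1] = 3*v^2 - 6*v - 6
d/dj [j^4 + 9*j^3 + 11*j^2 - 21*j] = 4*j^3 + 27*j^2 + 22*j - 21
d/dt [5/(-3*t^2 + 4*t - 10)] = 10*(3*t - 2)/(3*t^2 - 4*t + 10)^2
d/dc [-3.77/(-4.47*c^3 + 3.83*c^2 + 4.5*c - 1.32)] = (-50.5557*c^2 + 28.8782*c + 16.965)/(4.47*c^3 - 3.83*c^2 - 4.5*c + 1.32)^2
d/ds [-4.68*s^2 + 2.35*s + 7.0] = 2.35 - 9.36*s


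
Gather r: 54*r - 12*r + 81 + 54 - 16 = 42*r + 119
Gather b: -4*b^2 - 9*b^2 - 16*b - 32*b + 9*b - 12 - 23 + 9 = -13*b^2 - 39*b - 26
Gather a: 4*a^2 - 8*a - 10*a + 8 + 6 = 4*a^2 - 18*a + 14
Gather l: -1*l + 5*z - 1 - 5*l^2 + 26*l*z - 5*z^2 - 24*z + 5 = -5*l^2 + l*(26*z - 1) - 5*z^2 - 19*z + 4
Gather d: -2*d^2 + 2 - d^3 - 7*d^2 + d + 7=-d^3 - 9*d^2 + d + 9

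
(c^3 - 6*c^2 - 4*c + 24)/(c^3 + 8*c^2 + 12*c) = (c^2 - 8*c + 12)/(c*(c + 6))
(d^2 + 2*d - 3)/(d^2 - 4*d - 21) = (d - 1)/(d - 7)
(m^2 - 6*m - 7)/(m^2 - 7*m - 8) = (m - 7)/(m - 8)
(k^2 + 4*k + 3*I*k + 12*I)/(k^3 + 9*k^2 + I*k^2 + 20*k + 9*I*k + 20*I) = (k + 3*I)/(k^2 + k*(5 + I) + 5*I)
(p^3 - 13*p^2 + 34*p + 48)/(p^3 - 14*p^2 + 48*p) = (p + 1)/p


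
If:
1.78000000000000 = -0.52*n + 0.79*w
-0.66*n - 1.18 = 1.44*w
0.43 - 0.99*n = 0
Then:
No Solution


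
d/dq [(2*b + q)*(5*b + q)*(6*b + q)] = 52*b^2 + 26*b*q + 3*q^2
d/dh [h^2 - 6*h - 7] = 2*h - 6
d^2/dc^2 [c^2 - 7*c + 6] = 2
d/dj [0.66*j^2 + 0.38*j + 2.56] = 1.32*j + 0.38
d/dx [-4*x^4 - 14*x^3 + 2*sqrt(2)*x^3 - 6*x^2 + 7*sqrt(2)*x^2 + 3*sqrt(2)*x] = -16*x^3 - 42*x^2 + 6*sqrt(2)*x^2 - 12*x + 14*sqrt(2)*x + 3*sqrt(2)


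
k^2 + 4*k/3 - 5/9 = (k - 1/3)*(k + 5/3)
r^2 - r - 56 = (r - 8)*(r + 7)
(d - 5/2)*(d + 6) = d^2 + 7*d/2 - 15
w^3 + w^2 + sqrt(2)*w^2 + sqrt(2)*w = w*(w + 1)*(w + sqrt(2))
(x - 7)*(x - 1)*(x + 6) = x^3 - 2*x^2 - 41*x + 42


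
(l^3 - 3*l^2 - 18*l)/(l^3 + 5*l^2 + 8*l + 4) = l*(l^2 - 3*l - 18)/(l^3 + 5*l^2 + 8*l + 4)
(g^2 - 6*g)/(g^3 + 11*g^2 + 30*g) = (g - 6)/(g^2 + 11*g + 30)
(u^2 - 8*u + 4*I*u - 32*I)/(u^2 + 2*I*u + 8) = (u - 8)/(u - 2*I)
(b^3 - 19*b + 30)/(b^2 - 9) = (b^2 + 3*b - 10)/(b + 3)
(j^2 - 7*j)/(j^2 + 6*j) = (j - 7)/(j + 6)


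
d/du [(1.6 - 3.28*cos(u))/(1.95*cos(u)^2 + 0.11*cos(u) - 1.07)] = (-6.396*cos(u)^2 + 6.24*cos(u) - 3.3336)*sin(u)/(3.8025*cos(u)^4 + 0.429*cos(u)^3 - 4.1609*cos(u)^2 - 0.2354*cos(u) + 1.1449)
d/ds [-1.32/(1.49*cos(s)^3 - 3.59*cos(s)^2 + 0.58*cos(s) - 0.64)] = (-5.9004*cos(s)^2 + 9.4776*cos(s) - 0.7656)*sin(s)/(1.49*cos(s)^3 - 3.59*cos(s)^2 + 0.58*cos(s) - 0.64)^2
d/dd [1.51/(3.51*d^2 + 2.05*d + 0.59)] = (-10.6002*d - 3.0955)/(3.51*d^2 + 2.05*d + 0.59)^2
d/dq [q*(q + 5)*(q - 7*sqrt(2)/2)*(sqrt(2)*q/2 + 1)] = 2*sqrt(2)*q^3 - 15*q^2/2 + 15*sqrt(2)*q^2/2 - 25*q - 7*sqrt(2)*q - 35*sqrt(2)/2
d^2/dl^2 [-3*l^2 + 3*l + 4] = -6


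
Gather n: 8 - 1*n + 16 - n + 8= 32 - 2*n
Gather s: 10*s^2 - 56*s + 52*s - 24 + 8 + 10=10*s^2 - 4*s - 6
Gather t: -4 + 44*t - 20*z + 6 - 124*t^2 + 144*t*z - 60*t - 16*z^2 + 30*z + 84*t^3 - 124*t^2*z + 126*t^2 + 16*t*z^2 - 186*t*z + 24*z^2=84*t^3 + t^2*(2 - 124*z) + t*(16*z^2 - 42*z - 16) + 8*z^2 + 10*z + 2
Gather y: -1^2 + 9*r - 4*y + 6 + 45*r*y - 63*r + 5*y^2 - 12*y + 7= -54*r + 5*y^2 + y*(45*r - 16) + 12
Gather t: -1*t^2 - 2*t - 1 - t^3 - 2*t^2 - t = -t^3 - 3*t^2 - 3*t - 1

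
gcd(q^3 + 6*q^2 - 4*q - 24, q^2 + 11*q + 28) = 1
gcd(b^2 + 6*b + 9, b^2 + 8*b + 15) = b + 3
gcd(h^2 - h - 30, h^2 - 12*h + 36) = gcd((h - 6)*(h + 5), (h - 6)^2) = h - 6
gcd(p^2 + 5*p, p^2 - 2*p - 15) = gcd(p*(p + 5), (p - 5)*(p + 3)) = 1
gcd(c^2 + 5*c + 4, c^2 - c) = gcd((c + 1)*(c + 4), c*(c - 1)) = 1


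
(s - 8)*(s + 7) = s^2 - s - 56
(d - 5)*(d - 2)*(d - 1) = d^3 - 8*d^2 + 17*d - 10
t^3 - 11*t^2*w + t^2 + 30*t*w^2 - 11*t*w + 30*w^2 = (t + 1)*(t - 6*w)*(t - 5*w)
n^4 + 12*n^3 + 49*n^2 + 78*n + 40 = (n + 1)*(n + 2)*(n + 4)*(n + 5)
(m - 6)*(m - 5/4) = m^2 - 29*m/4 + 15/2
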